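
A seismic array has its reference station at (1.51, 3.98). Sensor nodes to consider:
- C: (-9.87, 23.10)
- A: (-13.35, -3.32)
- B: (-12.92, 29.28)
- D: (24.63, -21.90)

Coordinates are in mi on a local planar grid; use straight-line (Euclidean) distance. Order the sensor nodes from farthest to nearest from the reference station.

Distance from the reference station at (1.51, 3.98) to each:
D (24.63, -21.90): 34.7 mi
B (-12.92, 29.28): 29.1 mi
C (-9.87, 23.10): 22.3 mi
A (-13.35, -3.32): 16.6 mi

D, B, C, A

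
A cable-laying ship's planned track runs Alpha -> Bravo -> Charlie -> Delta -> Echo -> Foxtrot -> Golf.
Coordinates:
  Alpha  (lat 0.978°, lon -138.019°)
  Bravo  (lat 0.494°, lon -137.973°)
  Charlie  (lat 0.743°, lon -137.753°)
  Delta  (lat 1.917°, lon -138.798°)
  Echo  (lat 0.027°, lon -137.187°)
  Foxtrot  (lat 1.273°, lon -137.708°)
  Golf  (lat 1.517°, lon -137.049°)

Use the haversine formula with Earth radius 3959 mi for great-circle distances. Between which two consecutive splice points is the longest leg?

Delta–Echo

Leg distances:
Alpha→Bravo: 33.6 mi
Bravo→Charlie: 23.0 mi
Charlie→Delta: 108.6 mi
Delta→Echo: 171.6 mi
Echo→Foxtrot: 93.3 mi
Foxtrot→Golf: 48.5 mi
The longest leg is Delta–Echo at 171.6 mi.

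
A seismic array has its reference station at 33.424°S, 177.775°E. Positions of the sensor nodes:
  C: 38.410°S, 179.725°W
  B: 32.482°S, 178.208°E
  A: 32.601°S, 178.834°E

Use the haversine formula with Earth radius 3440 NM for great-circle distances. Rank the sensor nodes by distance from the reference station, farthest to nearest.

C, A, B

Distances from the reference station:
C 38.410°S, 179.725°W: 323.1 NM
A 32.601°S, 178.834°E: 72.7 NM
B 32.482°S, 178.208°E: 60.6 NM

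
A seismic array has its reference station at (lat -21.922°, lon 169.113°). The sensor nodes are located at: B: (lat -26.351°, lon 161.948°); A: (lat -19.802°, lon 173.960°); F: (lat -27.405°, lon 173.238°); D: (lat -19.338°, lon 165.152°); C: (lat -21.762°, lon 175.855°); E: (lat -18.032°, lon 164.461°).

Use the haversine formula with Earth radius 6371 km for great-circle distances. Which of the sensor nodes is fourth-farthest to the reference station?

E

Distance to each, sorted:
B: 877.8 km
F: 738.4 km
C: 696.0 km
E: 650.6 km
A: 556.0 km
D: 502.4 km
The fourth-farthest is E at 650.6 km.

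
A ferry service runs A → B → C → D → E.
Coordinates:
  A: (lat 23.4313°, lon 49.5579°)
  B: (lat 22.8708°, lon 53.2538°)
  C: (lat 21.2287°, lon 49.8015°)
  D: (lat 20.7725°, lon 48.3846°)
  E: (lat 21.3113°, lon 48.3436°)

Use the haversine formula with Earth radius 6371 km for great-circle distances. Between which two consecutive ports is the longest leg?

Leg distances:
A→B: 383.0 km
B→C: 399.9 km
C→D: 155.6 km
D→E: 60.1 km
The longest leg is B–C at 399.9 km.

B–C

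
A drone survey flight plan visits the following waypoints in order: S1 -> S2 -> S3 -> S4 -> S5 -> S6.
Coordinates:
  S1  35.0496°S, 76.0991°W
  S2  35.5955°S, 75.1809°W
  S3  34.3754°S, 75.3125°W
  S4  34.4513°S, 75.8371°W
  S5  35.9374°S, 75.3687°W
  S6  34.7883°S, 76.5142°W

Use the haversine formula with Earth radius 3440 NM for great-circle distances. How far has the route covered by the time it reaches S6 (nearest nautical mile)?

337 NM

Leg distances:
S1→S2: 55.7 NM  (cumulative 55.7 NM)
S2→S3: 73.5 NM  (cumulative 129.2 NM)
S3→S4: 26.4 NM  (cumulative 155.6 NM)
S4→S5: 92.1 NM  (cumulative 247.7 NM)
S5→S6: 88.9 NM  (cumulative 336.6 NM)
Cumulative distance at S6 ≈ 337 NM.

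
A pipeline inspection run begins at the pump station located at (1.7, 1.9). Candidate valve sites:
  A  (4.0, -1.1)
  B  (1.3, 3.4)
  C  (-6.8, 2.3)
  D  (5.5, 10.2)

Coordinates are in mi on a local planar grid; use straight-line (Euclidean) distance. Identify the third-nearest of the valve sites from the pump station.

Distances from the pump station ((1.7, 1.9)):
B: 1.6 mi
A: 3.8 mi
C: 8.5 mi
D: 9.1 mi
The third-nearest is C at 8.5 mi.

C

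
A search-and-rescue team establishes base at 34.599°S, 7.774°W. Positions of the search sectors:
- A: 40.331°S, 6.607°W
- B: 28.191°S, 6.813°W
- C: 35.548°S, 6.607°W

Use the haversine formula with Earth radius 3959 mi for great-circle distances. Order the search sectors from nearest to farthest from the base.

Distances from the base:
C 35.548°S, 6.607°W: 93.0 mi
A 40.331°S, 6.607°W: 401.2 mi
B 28.191°S, 6.813°W: 446.4 mi

C, A, B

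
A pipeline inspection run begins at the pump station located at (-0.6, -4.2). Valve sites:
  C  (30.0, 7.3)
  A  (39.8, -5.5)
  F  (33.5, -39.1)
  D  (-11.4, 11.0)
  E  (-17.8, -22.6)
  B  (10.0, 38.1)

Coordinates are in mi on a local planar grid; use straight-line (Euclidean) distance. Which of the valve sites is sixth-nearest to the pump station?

Distances from the pump station ((-0.6, -4.2)):
D: 18.6 mi
E: 25.2 mi
C: 32.7 mi
A: 40.4 mi
B: 43.6 mi
F: 48.8 mi
The sixth-nearest is F at 48.8 mi.

F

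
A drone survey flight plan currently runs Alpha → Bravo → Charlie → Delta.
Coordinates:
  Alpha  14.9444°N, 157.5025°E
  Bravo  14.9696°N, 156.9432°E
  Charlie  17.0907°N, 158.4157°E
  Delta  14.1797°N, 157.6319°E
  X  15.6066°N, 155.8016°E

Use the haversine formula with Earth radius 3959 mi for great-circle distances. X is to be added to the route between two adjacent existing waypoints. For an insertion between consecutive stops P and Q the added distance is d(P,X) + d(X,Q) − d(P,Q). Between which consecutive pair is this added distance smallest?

between Bravo and Charlie

Added distance for inserting X between each consecutive pair:
Alpha–Bravo: 172.8 mi
Bravo–Charlie: 113.1 mi
Charlie–Delta: 150.6 mi
Smallest added distance is 113.1 mi, inserting between Bravo and Charlie.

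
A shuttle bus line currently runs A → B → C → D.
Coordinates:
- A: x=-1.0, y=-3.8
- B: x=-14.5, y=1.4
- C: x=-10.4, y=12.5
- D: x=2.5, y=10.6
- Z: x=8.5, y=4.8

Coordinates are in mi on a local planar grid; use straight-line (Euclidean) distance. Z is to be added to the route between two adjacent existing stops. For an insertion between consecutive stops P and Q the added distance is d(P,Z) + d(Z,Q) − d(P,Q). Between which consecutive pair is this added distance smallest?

Added distance for inserting Z between each consecutive pair:
A–B: 21.6 mi
B–C: 31.8 mi
C–D: 15.7 mi
Smallest added distance is 15.7 mi, inserting between C and D.

between C and D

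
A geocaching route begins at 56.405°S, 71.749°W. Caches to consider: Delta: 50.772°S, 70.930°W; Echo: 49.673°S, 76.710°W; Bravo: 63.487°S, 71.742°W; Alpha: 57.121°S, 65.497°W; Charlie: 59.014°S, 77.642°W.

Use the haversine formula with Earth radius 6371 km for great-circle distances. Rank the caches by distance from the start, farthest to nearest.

Echo, Bravo, Delta, Charlie, Alpha

Distance from the start at 56.405°S, 71.749°W to each:
Echo 49.673°S, 76.710°W: 818.2 km
Bravo 63.487°S, 71.742°W: 787.5 km
Delta 50.772°S, 70.930°W: 628.7 km
Charlie 59.014°S, 77.642°W: 454.4 km
Alpha 57.121°S, 65.497°W: 389.1 km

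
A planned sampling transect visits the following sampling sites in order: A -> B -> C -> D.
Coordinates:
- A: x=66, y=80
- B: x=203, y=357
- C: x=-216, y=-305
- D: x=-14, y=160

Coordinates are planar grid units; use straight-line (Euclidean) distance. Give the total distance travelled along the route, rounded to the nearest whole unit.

Leg distances:
A→B: 309.0  (cumulative 309.0)
B→C: 783.5  (cumulative 1092.5)
C→D: 507.0  (cumulative 1599.5)
Total route length ≈ 1599.

1599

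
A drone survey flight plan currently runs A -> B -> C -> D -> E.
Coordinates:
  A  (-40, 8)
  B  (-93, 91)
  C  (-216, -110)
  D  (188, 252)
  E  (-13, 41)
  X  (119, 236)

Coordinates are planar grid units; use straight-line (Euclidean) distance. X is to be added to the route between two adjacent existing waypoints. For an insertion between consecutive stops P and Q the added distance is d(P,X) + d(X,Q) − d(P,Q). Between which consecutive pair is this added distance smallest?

Added distance for inserting X between each consecutive pair:
A–B: 436.3
B–C: 502.8
C–D: 10.0
D–E: 14.9
Smallest added distance is 10.0, inserting between C and D.

between C and D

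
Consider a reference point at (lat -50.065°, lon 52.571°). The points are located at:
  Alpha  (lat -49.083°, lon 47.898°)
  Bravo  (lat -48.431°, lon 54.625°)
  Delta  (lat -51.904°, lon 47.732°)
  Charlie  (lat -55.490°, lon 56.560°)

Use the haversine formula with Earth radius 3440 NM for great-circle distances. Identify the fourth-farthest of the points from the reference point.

Bravo

Distance to each, sorted:
Charlie: 356.3 NM
Delta: 213.6 NM
Alpha: 191.2 NM
Bravo: 126.9 NM
The fourth-farthest is Bravo at 126.9 NM.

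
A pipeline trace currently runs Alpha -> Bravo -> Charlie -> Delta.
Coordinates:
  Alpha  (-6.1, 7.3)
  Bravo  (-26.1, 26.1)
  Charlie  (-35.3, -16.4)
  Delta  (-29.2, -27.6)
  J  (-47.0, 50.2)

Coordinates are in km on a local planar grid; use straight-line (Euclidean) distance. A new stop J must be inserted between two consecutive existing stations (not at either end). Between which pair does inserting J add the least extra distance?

Added distance for inserting J between each consecutive pair:
Alpha–Bravo: 63.7 km
Bravo–Charlie: 56.0 km
Charlie–Delta: 134.7 km
Smallest added distance is 56.0 km, inserting between Bravo and Charlie.

between Bravo and Charlie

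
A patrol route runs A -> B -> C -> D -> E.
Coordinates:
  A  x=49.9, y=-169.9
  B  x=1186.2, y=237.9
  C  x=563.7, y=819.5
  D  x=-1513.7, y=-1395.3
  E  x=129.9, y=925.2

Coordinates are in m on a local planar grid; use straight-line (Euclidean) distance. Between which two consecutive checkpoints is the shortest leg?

B–C

Leg distances:
A→B: 1207.3 m
B→C: 851.9 m
C→D: 3036.6 m
D→E: 2843.6 m
The shortest leg is B–C at 851.9 m.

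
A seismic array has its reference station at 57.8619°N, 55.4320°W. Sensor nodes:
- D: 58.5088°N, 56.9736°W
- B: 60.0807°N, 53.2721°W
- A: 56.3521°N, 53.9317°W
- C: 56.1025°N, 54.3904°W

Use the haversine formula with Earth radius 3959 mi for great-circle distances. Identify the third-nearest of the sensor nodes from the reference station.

C

Distances from the reference station (57.8619°N, 55.4320°W):
D: 71.8 mi
A: 118.5 mi
C: 127.7 mi
B: 171.5 mi
The third-nearest is C at 127.7 mi.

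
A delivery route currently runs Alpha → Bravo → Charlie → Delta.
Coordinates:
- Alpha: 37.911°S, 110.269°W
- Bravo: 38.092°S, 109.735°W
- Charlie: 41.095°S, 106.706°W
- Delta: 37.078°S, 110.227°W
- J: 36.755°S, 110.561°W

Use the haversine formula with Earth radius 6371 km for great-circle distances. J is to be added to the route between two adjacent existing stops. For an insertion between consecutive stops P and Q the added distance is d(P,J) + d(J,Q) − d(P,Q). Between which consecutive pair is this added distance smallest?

Added distance for inserting J between each consecutive pair:
Alpha–Bravo: 245.8 km
Bravo–Charlie: 329.2 km
Charlie–Delta: 92.9 km
Smallest added distance is 92.9 km, inserting between Charlie and Delta.

between Charlie and Delta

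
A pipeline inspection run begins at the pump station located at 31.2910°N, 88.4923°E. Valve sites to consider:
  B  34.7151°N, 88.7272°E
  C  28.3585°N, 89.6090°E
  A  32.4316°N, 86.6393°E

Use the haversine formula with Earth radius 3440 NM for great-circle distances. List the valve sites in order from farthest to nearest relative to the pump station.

B, C, A

Distance from the pump station at 31.2910°N, 88.4923°E to each:
B 34.7151°N, 88.7272°E: 205.9 NM
C 28.3585°N, 89.6090°E: 185.4 NM
A 32.4316°N, 86.6393°E: 116.7 NM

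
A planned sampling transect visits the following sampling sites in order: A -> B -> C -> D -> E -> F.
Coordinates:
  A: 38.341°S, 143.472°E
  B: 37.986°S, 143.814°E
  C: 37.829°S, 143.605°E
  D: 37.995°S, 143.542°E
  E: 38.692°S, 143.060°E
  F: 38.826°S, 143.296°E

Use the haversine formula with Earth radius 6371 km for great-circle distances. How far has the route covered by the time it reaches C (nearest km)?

Leg distances:
A→B: 49.5 km  (cumulative 49.5 km)
B→C: 25.3 km  (cumulative 74.8 km)
Cumulative distance at C ≈ 75 km.

75 km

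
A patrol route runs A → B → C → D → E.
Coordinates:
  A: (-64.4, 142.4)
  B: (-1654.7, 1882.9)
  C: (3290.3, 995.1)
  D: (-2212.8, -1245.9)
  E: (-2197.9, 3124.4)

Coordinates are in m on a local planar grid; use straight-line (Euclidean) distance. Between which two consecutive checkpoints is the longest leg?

C–D

Leg distances:
A→B: 2357.6 m
B→C: 5024.1 m
C→D: 5941.9 m
D→E: 4370.3 m
The longest leg is C–D at 5941.9 m.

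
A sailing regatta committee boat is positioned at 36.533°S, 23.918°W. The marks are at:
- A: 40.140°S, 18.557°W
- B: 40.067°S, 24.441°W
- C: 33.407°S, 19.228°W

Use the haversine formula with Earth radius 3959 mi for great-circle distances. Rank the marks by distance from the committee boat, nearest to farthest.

Distances from the committee boat:
B 40.067°S, 24.441°W: 245.8 mi
C 33.407°S, 19.228°W: 342.2 mi
A 40.140°S, 18.557°W: 382.7 mi

B, C, A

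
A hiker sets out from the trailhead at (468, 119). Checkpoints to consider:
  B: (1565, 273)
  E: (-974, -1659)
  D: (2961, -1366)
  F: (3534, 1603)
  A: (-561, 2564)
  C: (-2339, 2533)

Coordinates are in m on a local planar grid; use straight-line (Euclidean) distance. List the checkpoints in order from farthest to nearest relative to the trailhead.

Computing each straight-line distance from (468, 119):
C (-2339, 2533): 3702.2 m
F (3534, 1603): 3406.3 m
D (2961, -1366): 2901.8 m
A (-561, 2564): 2652.7 m
E (-974, -1659): 2289.2 m
B (1565, 273): 1107.8 m

C, F, D, A, E, B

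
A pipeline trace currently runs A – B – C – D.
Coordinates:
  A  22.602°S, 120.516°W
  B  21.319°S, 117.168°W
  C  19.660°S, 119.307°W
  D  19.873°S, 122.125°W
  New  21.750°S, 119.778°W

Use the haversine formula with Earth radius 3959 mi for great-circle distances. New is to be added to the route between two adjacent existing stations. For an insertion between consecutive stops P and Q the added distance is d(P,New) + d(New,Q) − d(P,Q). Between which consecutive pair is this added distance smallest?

between A and B

Added distance for inserting New between each consecutive pair:
A–B: 13.7 mi
B–C: 138.2 mi
C–D: 163.2 mi
Smallest added distance is 13.7 mi, inserting between A and B.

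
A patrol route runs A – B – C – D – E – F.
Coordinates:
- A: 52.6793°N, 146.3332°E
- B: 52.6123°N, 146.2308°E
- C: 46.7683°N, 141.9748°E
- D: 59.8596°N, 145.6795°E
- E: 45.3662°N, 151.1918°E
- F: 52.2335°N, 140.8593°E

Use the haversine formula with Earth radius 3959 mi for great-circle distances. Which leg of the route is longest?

D–E

Leg distances:
A→B: 6.3 mi
B→C: 446.2 mi
C→D: 917.1 mi
D→E: 1026.9 mi
E→F: 666.8 mi
The longest leg is D–E at 1026.9 mi.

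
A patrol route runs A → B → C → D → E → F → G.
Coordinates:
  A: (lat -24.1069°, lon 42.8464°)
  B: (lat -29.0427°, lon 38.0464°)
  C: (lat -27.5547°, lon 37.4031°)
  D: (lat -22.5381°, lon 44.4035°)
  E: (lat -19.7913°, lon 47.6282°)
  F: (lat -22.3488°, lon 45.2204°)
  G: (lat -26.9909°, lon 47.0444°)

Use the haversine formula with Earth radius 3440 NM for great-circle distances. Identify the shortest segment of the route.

Leg distances:
A→B: 392.6 NM
B→C: 95.6 NM
C→D: 485.3 NM
D→E: 244.5 NM
E→F: 204.4 NM
F→G: 295.9 NM
The shortest leg is B–C at 95.6 NM.

B–C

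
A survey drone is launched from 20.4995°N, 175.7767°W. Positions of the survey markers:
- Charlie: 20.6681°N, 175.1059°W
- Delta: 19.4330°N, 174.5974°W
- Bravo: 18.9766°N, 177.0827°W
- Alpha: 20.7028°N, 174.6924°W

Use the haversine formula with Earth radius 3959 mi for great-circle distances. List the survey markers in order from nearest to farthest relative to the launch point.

Distances from the launch point:
Charlie 20.6681°N, 175.1059°W: 44.9 mi
Alpha 20.7028°N, 174.6924°W: 71.5 mi
Delta 19.4330°N, 174.5974°W: 106.3 mi
Bravo 18.9766°N, 177.0827°W: 135.2 mi

Charlie, Alpha, Delta, Bravo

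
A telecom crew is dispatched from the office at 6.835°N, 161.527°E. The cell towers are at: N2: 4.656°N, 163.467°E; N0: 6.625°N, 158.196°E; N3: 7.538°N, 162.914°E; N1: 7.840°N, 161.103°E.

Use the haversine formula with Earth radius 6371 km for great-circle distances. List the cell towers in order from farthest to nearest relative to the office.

N0, N2, N3, N1

Distances from the office:
N0 6.625°N, 158.196°E: 368.6 km
N2 4.656°N, 163.467°E: 323.7 km
N3 7.538°N, 162.914°E: 171.8 km
N1 7.840°N, 161.103°E: 121.1 km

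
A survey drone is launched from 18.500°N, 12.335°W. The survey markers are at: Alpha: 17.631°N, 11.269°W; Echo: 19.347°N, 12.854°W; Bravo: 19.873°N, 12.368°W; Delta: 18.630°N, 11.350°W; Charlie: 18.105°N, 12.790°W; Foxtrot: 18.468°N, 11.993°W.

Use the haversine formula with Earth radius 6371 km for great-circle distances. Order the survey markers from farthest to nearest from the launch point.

Bravo, Alpha, Echo, Delta, Charlie, Foxtrot

Distance from the launch point at 18.500°N, 12.335°W to each:
Bravo 19.873°N, 12.368°W: 152.7 km
Alpha 17.631°N, 11.269°W: 148.4 km
Echo 19.347°N, 12.854°W: 108.9 km
Delta 18.630°N, 11.350°W: 104.8 km
Charlie 18.105°N, 12.790°W: 65.1 km
Foxtrot 18.468°N, 11.993°W: 36.2 km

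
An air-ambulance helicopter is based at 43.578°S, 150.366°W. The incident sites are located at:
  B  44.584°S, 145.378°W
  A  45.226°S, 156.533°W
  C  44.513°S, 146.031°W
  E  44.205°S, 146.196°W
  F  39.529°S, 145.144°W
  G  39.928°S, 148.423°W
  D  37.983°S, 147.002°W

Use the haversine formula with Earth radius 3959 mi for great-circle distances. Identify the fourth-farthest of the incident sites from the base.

Distances from the base (43.578°S, 150.366°W):
D: 424.7 mi
F: 388.7 mi
A: 324.9 mi
G: 271.3 mi
B: 257.1 mi
C: 224.8 mi
E: 212.1 mi
The fourth-farthest is G at 271.3 mi.

G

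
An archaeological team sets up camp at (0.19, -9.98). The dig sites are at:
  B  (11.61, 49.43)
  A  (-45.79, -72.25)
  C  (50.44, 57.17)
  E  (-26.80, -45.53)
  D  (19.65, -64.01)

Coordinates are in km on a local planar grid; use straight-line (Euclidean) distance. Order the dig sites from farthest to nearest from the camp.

Distances from the camp:
C (50.44, 57.17): 83.9 km
A (-45.79, -72.25): 77.4 km
B (11.61, 49.43): 60.5 km
D (19.65, -64.01): 57.4 km
E (-26.80, -45.53): 44.6 km

C, A, B, D, E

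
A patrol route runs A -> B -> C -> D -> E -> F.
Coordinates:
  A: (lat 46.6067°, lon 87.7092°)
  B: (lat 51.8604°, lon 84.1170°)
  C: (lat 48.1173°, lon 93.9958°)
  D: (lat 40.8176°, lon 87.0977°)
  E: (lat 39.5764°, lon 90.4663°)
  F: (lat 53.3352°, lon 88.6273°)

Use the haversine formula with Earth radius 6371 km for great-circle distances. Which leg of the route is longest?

Leg distances:
A→B: 639.6 km
B→C: 818.8 km
C→D: 978.1 km
D→E: 317.6 km
E→F: 1536.2 km
The longest leg is E–F at 1536.2 km.

E–F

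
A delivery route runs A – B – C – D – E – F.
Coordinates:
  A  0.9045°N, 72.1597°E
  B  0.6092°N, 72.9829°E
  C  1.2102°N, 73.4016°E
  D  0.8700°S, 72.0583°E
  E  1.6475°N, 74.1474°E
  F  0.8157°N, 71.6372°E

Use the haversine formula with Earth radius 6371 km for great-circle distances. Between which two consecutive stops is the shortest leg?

Leg distances:
A→B: 97.2 km
B→C: 81.4 km
C→D: 275.3 km
D→E: 363.7 km
E→F: 294.0 km
The shortest leg is B–C at 81.4 km.

B–C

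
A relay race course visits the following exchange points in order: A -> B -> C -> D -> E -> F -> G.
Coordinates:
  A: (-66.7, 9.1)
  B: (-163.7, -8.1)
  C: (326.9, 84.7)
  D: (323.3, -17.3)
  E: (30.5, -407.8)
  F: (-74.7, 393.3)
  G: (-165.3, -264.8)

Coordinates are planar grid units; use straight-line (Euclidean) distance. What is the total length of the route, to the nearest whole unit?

2660

Leg distances:
A→B: 98.5  (cumulative 98.5)
B→C: 499.3  (cumulative 597.8)
C→D: 102.1  (cumulative 699.9)
D→E: 488.1  (cumulative 1188.0)
E→F: 808.0  (cumulative 1995.9)
F→G: 664.3  (cumulative 2660.2)
Total route length ≈ 2660.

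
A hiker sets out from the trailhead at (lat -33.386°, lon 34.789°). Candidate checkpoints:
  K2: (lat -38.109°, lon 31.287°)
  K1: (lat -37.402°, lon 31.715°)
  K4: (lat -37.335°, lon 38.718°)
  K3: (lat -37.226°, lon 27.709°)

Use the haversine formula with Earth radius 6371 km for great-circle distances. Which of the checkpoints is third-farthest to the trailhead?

Distance to each, sorted:
K3: 771.0 km
K2: 612.8 km
K4: 565.3 km
K1: 526.3 km
The third-farthest is K4 at 565.3 km.

K4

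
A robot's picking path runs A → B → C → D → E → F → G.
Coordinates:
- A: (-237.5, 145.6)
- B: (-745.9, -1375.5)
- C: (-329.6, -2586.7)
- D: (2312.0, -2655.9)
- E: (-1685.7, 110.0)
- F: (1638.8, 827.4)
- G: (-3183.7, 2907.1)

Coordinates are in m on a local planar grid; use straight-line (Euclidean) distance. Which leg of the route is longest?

Leg distances:
A→B: 1603.8 m
B→C: 1280.7 m
C→D: 2642.5 m
D→E: 4861.3 m
E→F: 3401.0 m
F→G: 5251.8 m
The longest leg is F–G at 5251.8 m.

F–G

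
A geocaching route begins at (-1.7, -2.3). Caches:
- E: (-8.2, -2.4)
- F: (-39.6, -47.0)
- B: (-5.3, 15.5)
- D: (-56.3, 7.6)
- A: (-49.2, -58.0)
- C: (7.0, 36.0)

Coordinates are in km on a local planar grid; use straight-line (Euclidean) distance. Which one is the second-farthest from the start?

Distances from the start ((-1.7, -2.3)):
A: 73.2 km
F: 58.6 km
D: 55.5 km
C: 39.3 km
B: 18.2 km
E: 6.5 km
The second-farthest is F at 58.6 km.

F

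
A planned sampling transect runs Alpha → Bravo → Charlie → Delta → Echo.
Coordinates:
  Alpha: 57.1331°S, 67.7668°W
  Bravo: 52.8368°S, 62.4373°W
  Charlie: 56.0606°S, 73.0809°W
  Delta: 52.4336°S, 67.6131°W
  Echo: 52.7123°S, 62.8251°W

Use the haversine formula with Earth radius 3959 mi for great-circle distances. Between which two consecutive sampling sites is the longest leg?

Leg distances:
Alpha→Bravo: 364.2 mi
Bravo→Charlie: 481.4 mi
Charlie→Delta: 333.8 mi
Delta→Echo: 201.9 mi
The longest leg is Bravo–Charlie at 481.4 mi.

Bravo–Charlie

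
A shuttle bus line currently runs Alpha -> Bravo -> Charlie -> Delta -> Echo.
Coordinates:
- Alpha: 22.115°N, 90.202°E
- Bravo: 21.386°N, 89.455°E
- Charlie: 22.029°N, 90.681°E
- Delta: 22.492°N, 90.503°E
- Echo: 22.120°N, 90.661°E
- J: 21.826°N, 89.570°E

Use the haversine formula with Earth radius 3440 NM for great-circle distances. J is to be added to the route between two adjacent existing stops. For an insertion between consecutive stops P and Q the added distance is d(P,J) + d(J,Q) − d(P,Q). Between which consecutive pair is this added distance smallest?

between Alpha and Bravo

Added distance for inserting J between each consecutive pair:
Alpha–Bravo: 6.0 NM
Bravo–Charlie: 11.7 NM
Charlie–Delta: 99.1 NM
Delta–Echo: 104.8 NM
Smallest added distance is 6.0 NM, inserting between Alpha and Bravo.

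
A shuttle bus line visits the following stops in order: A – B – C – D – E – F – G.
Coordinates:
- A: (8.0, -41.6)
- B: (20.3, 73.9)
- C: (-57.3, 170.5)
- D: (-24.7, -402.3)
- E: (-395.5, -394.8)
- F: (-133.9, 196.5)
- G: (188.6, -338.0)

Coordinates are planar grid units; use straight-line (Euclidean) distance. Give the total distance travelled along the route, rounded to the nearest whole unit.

2456

Leg distances:
A→B: 116.2  (cumulative 116.2)
B→C: 123.9  (cumulative 240.1)
C→D: 573.7  (cumulative 813.8)
D→E: 370.9  (cumulative 1184.7)
E→F: 646.6  (cumulative 1831.2)
F→G: 624.3  (cumulative 2455.5)
Total route length ≈ 2456.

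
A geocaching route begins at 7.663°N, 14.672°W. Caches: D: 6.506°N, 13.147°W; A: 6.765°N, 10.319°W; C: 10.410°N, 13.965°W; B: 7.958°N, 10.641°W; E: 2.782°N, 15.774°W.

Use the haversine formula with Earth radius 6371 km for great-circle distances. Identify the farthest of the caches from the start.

Distance to each, sorted:
E: 556.3 km
A: 490.5 km
B: 445.3 km
C: 315.2 km
D: 211.8 km
The farthest is E at 556.3 km.

E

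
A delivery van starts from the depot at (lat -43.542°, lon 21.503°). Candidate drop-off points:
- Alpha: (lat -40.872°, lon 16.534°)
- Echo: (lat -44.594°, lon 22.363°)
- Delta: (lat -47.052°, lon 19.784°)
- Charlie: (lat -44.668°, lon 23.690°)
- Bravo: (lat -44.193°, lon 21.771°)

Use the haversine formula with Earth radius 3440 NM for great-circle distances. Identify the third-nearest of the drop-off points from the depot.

Charlie

Distance to each, sorted:
Bravo: 40.8 NM
Echo: 73.3 NM
Charlie: 116.0 NM
Delta: 222.9 NM
Alpha: 272.9 NM
The third-nearest is Charlie at 116.0 NM.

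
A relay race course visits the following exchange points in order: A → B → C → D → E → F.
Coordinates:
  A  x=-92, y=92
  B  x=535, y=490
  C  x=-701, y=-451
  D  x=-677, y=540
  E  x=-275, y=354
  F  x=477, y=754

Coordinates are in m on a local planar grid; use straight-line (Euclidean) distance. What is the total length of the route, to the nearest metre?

4582 m

Leg distances:
A→B: 742.7 m  (cumulative 742.7 m)
B→C: 1553.4 m  (cumulative 2296.1 m)
C→D: 991.3 m  (cumulative 3287.4 m)
D→E: 442.9 m  (cumulative 3730.3 m)
E→F: 851.8 m  (cumulative 4582.1 m)
Total route length ≈ 4582 m.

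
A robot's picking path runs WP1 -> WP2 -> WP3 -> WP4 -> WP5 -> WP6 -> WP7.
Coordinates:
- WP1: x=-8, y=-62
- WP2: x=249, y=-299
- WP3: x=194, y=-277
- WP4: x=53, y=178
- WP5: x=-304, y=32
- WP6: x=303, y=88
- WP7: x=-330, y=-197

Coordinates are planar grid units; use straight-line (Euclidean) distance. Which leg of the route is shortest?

Leg distances:
WP1→WP2: 349.6
WP2→WP3: 59.2
WP3→WP4: 476.3
WP4→WP5: 385.7
WP5→WP6: 609.6
WP6→WP7: 694.2
The shortest leg is WP2–WP3 at 59.2.

WP2–WP3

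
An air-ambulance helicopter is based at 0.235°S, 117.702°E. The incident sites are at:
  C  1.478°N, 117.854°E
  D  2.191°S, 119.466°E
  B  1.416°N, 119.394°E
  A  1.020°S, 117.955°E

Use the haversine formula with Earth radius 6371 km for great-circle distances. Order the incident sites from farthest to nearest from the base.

D, B, C, A

Computing each great-circle distance from 0.235°S, 117.702°E:
D 2.191°S, 119.466°E: 292.8 km
B 1.416°N, 119.394°E: 262.9 km
C 1.478°N, 117.854°E: 191.2 km
A 1.020°S, 117.955°E: 91.7 km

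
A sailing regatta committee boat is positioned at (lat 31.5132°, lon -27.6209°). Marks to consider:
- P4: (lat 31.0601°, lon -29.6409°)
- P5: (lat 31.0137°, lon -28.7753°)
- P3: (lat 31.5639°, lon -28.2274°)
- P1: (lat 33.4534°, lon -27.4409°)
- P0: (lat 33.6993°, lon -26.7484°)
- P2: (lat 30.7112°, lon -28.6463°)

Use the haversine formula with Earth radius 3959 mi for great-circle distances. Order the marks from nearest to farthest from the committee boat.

P3, P5, P2, P4, P1, P0

Distances from the committee boat:
P3 (lat 31.5639°, lon -28.2274°): 35.9 mi
P5 (lat 31.0137°, lon -28.7753°): 76.4 mi
P2 (lat 30.7112°, lon -28.6463°): 82.2 mi
P4 (lat 31.0601°, lon -29.6409°): 123.3 mi
P1 (lat 33.4534°, lon -27.4409°): 134.5 mi
P0 (lat 33.6993°, lon -26.7484°): 159.4 mi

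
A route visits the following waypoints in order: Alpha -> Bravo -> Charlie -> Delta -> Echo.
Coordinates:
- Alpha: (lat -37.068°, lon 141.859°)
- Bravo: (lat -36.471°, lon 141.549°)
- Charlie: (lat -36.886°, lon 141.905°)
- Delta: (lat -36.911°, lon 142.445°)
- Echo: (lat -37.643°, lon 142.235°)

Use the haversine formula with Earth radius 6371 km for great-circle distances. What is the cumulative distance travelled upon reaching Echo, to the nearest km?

259 km

Leg distances:
Alpha→Bravo: 71.9 km  (cumulative 71.9 km)
Bravo→Charlie: 56.0 km  (cumulative 127.9 km)
Charlie→Delta: 48.1 km  (cumulative 176.0 km)
Delta→Echo: 83.5 km  (cumulative 259.5 km)
Cumulative distance at Echo ≈ 259 km.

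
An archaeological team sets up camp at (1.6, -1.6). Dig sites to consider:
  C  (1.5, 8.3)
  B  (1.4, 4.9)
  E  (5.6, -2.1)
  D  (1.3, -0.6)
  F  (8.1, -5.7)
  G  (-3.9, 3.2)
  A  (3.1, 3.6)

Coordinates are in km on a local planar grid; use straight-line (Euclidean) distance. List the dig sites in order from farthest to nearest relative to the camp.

C, F, G, B, A, E, D

Computing each straight-line distance from (1.6, -1.6):
C (1.5, 8.3): 9.9 km
F (8.1, -5.7): 7.7 km
G (-3.9, 3.2): 7.3 km
B (1.4, 4.9): 6.5 km
A (3.1, 3.6): 5.4 km
E (5.6, -2.1): 4.0 km
D (1.3, -0.6): 1.0 km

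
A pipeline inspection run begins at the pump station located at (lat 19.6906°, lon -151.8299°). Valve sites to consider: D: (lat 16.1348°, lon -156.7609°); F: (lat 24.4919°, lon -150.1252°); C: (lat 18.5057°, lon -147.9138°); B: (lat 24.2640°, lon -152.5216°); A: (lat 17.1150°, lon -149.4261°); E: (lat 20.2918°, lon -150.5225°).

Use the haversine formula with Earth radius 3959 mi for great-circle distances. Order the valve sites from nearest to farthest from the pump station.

E, A, C, B, F, D

Distance from the pump station at (lat 19.6906°, lon -151.8299°) to each:
E (lat 20.2918°, lon -150.5225°): 94.5 mi
A (lat 17.1150°, lon -149.4261°): 237.7 mi
C (lat 18.5057°, lon -147.9138°): 268.5 mi
B (lat 24.2640°, lon -152.5216°): 319.1 mi
F (lat 24.4919°, lon -150.1252°): 349.2 mi
D (lat 16.1348°, lon -156.7609°): 406.7 mi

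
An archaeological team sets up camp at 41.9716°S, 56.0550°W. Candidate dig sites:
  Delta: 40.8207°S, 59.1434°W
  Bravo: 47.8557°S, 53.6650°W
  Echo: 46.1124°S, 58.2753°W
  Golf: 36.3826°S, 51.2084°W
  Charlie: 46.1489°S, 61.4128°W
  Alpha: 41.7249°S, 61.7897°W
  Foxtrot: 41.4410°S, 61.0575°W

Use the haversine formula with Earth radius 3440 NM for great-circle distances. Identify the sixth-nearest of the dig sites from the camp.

Bravo

Distance to each, sorted:
Delta: 155.3 NM
Foxtrot: 226.4 NM
Alpha: 256.9 NM
Echo: 266.4 NM
Charlie: 340.9 NM
Bravo: 367.6 NM
Golf: 404.2 NM
The sixth-nearest is Bravo at 367.6 NM.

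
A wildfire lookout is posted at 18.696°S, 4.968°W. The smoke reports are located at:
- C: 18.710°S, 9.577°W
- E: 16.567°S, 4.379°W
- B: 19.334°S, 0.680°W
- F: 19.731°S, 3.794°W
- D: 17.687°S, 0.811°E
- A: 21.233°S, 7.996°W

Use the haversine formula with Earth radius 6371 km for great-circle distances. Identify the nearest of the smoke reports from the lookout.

F

Distance to each, sorted:
F: 168.6 km
E: 244.8 km
A: 423.9 km
B: 456.3 km
C: 485.4 km
D: 620.7 km
The nearest is F at 168.6 km.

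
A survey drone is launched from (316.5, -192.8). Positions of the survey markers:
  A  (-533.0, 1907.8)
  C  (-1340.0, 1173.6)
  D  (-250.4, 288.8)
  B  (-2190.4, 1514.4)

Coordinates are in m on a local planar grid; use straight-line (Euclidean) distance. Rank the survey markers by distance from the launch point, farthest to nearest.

B, A, C, D

Computing each straight-line distance from (316.5, -192.8):
B (-2190.4, 1514.4): 3033.0 m
A (-533.0, 1907.8): 2265.9 m
C (-1340.0, 1173.6): 2147.3 m
D (-250.4, 288.8): 743.9 m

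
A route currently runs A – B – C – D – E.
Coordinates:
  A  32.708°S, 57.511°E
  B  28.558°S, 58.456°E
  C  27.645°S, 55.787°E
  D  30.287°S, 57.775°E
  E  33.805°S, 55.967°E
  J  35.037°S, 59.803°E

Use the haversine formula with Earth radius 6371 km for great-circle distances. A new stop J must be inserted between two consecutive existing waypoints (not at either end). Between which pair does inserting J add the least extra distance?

between D and E

Added distance for inserting J between each consecutive pair:
A–B: 595.7 km
B–C: 1356.7 km
C–D: 1115.4 km
D–E: 512.1 km
Smallest added distance is 512.1 km, inserting between D and E.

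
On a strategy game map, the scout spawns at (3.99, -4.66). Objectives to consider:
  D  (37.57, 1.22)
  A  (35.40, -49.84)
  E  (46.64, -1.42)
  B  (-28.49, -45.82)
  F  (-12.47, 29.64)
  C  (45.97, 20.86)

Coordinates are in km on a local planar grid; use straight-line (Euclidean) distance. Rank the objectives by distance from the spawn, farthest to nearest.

Distance from the spawn at (3.99, -4.66) to each:
A (35.40, -49.84): 55.0 km
B (-28.49, -45.82): 52.4 km
C (45.97, 20.86): 49.1 km
E (46.64, -1.42): 42.8 km
F (-12.47, 29.64): 38.0 km
D (37.57, 1.22): 34.1 km

A, B, C, E, F, D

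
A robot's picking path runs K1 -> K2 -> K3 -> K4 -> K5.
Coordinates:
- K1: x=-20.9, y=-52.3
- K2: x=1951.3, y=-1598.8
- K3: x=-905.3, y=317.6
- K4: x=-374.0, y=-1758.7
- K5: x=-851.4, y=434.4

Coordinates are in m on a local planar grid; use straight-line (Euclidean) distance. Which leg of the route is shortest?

Leg distances:
K1→K2: 2506.2 m
K2→K3: 3439.9 m
K3→K4: 2143.2 m
K4→K5: 2244.5 m
The shortest leg is K3–K4 at 2143.2 m.

K3–K4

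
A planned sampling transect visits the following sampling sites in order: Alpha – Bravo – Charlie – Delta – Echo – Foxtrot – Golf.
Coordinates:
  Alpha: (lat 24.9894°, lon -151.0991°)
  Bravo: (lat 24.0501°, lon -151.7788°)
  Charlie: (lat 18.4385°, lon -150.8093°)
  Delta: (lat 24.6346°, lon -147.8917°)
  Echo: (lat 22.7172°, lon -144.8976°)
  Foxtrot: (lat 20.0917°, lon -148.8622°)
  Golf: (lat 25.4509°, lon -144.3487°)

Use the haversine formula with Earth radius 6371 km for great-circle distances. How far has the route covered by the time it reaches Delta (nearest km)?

Leg distances:
Alpha→Bravo: 125.0 km  (cumulative 125.0 km)
Bravo→Charlie: 632.0 km  (cumulative 757.1 km)
Charlie→Delta: 752.1 km  (cumulative 1509.1 km)
Cumulative distance at Delta ≈ 1509 km.

1509 km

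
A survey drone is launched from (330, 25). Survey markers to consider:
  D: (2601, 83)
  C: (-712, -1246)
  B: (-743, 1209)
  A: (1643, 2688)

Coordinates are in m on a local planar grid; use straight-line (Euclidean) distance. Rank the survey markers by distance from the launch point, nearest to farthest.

B, C, D, A

Computing each straight-line distance from (330, 25):
B (-743, 1209): 1597.9 m
C (-712, -1246): 1643.5 m
D (2601, 83): 2271.7 m
A (1643, 2688): 2969.1 m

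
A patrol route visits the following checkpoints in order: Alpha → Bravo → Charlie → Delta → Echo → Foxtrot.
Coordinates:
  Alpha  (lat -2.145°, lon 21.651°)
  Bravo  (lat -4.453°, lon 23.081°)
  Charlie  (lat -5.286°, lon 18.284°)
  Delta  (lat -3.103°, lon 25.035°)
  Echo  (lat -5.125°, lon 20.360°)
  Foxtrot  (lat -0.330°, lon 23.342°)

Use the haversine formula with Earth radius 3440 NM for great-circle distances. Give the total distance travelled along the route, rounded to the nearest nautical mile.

1523 NM

Leg distances:
Alpha→Bravo: 162.9 NM  (cumulative 162.9 NM)
Bravo→Charlie: 291.3 NM  (cumulative 454.2 NM)
Charlie→Delta: 424.9 NM  (cumulative 879.2 NM)
Delta→Echo: 305.1 NM  (cumulative 1184.3 NM)
Echo→Foxtrot: 338.9 NM  (cumulative 1523.2 NM)
Total route length ≈ 1523 NM.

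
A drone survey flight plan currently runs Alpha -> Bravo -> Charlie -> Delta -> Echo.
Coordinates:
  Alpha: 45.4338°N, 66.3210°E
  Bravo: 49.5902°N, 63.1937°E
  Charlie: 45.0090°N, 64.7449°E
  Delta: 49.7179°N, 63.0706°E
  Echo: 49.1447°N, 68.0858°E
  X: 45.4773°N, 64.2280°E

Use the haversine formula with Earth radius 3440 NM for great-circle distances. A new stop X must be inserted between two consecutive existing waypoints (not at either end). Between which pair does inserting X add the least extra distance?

Added distance for inserting X between each consecutive pair:
Alpha–Bravo: 58.8 NM
Bravo–Charlie: 3.9 NM
Charlie–Delta: 3.7 NM
Delta–Echo: 330.5 NM
Smallest added distance is 3.7 NM, inserting between Charlie and Delta.

between Charlie and Delta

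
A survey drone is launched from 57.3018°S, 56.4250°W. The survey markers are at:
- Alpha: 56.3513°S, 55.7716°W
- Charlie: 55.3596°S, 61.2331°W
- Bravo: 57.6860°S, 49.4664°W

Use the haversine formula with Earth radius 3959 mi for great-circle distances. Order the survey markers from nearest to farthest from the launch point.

Computing each great-circle distance from 57.3018°S, 56.4250°W:
Alpha 56.3513°S, 55.7716°W: 70.2 mi
Charlie 55.3596°S, 61.2331°W: 227.8 mi
Bravo 57.6860°S, 49.4664°W: 259.6 mi

Alpha, Charlie, Bravo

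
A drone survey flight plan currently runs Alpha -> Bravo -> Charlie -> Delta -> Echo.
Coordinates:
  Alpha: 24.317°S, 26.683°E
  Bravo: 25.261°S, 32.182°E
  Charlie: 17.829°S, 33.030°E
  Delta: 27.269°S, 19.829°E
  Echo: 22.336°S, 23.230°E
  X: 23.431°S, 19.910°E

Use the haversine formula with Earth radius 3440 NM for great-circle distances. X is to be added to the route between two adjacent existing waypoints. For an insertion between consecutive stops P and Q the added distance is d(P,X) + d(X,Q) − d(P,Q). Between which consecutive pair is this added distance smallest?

between Delta and Echo

Added distance for inserting X between each consecutive pair:
Alpha–Bravo: 750.5 NM
Bravo–Charlie: 1041.0 NM
Charlie–Delta: 115.6 NM
Delta–Echo: 76.2 NM
Smallest added distance is 76.2 NM, inserting between Delta and Echo.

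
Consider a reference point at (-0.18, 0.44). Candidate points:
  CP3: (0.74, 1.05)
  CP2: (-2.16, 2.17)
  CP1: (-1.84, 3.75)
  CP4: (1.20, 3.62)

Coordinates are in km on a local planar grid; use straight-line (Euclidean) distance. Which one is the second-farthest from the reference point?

CP4

Distance to each, sorted:
CP1: 3.7 km
CP4: 3.5 km
CP2: 2.6 km
CP3: 1.1 km
The second-farthest is CP4 at 3.5 km.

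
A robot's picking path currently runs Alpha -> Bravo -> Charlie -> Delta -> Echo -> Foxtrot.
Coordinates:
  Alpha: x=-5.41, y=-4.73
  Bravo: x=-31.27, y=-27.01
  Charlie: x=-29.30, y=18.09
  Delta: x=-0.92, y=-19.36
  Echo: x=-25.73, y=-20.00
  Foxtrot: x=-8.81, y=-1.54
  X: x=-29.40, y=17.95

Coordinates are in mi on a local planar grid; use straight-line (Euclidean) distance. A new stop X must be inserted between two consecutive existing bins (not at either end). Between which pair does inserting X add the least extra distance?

between Bravo and Charlie

Added distance for inserting X between each consecutive pair:
Alpha–Bravo: 43.9 mi
Bravo–Charlie: 0.0 mi
Charlie–Delta: 0.1 mi
Delta–Echo: 60.2 mi
Echo–Foxtrot: 41.4 mi
Smallest added distance is 0.0 mi, inserting between Bravo and Charlie.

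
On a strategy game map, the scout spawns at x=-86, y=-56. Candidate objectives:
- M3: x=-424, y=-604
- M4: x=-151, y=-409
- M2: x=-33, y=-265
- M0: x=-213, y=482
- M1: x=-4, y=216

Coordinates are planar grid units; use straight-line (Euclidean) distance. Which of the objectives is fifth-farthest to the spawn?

M2

Distances from the spawn (x=-86, y=-56):
M3: 643.9
M0: 552.8
M4: 358.9
M1: 284.1
M2: 215.6
The fifth-farthest is M2 at 215.6.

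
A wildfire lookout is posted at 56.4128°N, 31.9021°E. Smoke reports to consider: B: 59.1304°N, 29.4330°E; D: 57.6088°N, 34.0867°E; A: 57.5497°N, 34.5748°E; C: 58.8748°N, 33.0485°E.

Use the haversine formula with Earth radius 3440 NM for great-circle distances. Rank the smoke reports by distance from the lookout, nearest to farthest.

Computing each great-circle distance from 56.4128°N, 31.9021°E:
D 57.6088°N, 34.0867°E: 101.3 NM
A 57.5497°N, 34.5748°E: 110.9 NM
C 58.8748°N, 33.0485°E: 152.3 NM
B 59.1304°N, 29.4330°E: 181.3 NM

D, A, C, B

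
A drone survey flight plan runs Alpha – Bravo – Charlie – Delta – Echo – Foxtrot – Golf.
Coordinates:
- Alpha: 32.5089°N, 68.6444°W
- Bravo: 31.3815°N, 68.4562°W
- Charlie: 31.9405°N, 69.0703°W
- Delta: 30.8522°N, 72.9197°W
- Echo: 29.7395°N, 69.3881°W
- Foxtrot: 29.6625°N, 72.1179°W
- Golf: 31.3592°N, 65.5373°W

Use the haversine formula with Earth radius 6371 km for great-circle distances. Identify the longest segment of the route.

Foxtrot–Golf

Leg distances:
Alpha→Bravo: 126.6 km
Bravo→Charlie: 85.1 km
Charlie→Delta: 384.9 km
Delta→Echo: 360.9 km
Echo→Foxtrot: 263.8 km
Foxtrot→Golf: 657.9 km
The longest leg is Foxtrot–Golf at 657.9 km.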